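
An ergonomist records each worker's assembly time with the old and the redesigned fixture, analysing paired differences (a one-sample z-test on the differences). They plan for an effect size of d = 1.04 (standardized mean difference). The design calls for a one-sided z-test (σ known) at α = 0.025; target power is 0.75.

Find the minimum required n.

n = 7

For power 0.75 need Φ(δ − z_{0.025}) = 0.75, so δ = z_{0.025} + z_{0.25} = 1.960 + 0.674 = 2.634.
δ = d·√n ⇒ n = (δ/d)² = (2.634 / 1.04)² = 6.42.
Round up to the next whole unit.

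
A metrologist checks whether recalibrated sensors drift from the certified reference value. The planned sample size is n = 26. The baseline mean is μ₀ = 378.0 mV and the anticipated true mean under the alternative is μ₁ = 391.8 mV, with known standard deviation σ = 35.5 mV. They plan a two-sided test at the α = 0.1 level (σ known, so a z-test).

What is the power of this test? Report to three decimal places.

Power ≈ 0.632

Standardized effect: d = |μ₁ − μ₀| / σ = |391.8 − 378.0| / 35.5 = 0.3887
Noncentrality parameter: δ = d·√n = 0.3887 × √26 = 1.9822
Critical value for a two-sided test at α = 0.1: z_{α/2} = 1.645.
Power = Φ(δ − 1.645) + Φ(−δ − 1.645) = Φ(0.337) + Φ(-3.627) = 0.6321 + 0.0001 = 0.6322.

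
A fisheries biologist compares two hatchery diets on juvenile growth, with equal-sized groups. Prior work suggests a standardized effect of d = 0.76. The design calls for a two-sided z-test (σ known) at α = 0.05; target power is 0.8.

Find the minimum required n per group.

For power 0.8 need Φ(δ − z_{0.025}) = 0.8, so δ = z_{0.025} + z_{0.20} = 1.960 + 0.842 = 2.802.
(The Φ(−δ − z_{α/2}) term is vanishingly small for δ > 0 and is dropped in the standard sample-size formula.)
δ = d·√(n/2) ⇒ n = 2(δ/d)² = 2 × (2.802 / 0.76)² = 27.18.
Round up to the next whole unit.

n = 28 per group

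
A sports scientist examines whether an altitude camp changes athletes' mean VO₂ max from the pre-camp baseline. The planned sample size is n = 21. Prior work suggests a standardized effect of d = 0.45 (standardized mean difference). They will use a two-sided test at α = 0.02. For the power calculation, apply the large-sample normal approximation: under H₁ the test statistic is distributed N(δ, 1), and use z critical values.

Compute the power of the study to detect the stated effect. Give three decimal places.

Noncentrality parameter: δ = d·√n = 0.45 × √21 = 2.0622
Two-sided α = 0.02 → critical value z_{0.01} = 2.326.
Power = Φ(δ − 2.326) + Φ(−δ − 2.326) = Φ(-0.264) + Φ(-4.389) = 0.3958 + 0.0000 = 0.3958.

Power ≈ 0.396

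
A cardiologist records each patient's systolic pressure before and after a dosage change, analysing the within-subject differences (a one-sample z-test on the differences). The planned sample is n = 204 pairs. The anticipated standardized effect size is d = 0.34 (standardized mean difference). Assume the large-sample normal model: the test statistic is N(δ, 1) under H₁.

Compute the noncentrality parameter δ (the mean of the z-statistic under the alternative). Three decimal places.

δ = d·√n = 0.34 × √204 = 4.8562

δ ≈ 4.856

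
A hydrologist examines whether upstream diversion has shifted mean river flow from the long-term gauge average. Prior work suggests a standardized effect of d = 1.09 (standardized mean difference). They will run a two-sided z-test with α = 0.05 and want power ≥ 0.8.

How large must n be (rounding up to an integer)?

For power 0.8 need Φ(δ − z_{0.025}) = 0.8, so δ = z_{0.025} + z_{0.20} = 1.960 + 0.842 = 2.802.
(For δ > 0 the lower-tail rejection region contributes negligibly to power, so the one-term inversion is standard.)
δ = d·√n ⇒ n = (δ/d)² = (2.802 / 1.09)² = 6.61.
Rounding up, n = 7.

n = 7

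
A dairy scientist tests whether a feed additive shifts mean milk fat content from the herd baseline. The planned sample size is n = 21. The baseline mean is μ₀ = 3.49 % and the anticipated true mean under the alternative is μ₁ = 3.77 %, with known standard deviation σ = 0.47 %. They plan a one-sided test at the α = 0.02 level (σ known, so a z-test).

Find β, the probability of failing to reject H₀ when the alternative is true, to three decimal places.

Standardized effect: d = |μ₁ − μ₀| / σ = |3.77 − 3.49| / 0.47 = 0.5957
Noncentrality parameter: δ = d·√n = 0.5957 × √21 = 2.7300
One-sided α = 0.02 → critical value z_{0.02} = 2.054.
Power = Φ(δ − 2.054) = Φ(0.676) = 0.7506.
Type II error: β = 1 − power = 1 − 0.7506 = 0.2494.

β ≈ 0.249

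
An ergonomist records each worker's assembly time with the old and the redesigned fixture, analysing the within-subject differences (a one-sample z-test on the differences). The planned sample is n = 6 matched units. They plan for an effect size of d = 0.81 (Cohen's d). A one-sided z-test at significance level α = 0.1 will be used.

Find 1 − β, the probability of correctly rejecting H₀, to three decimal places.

Noncentrality parameter: δ = d·√n = 0.81 × √6 = 1.9841
One-sided α = 0.1 → critical value z_{0.1} = 1.282.
Power = P(Z > 1.282 − δ) = Φ(0.703) = 0.7588.

Power ≈ 0.759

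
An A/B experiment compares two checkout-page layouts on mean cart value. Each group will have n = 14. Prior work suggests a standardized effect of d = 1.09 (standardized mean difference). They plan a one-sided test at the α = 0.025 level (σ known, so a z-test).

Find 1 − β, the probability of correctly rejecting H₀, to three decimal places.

Power ≈ 0.822

Noncentrality parameter: δ = d·√(n/2) = 1.09 × √(14/2) = 2.8839
Critical value for a one-sided test at α = 0.025: z_α = 1.960.
Power = Φ(δ − 1.960) = Φ(0.924) = 0.8222.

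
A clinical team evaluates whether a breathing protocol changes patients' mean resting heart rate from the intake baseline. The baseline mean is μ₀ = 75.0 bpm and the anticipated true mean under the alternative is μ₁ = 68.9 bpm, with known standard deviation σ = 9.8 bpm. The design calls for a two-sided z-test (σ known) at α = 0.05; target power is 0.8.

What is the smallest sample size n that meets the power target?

Standardized effect: d = |μ₁ − μ₀| / σ = |68.9 − 75.0| / 9.8 = 0.6224
Set Φ(δ − 1.960) = 0.8; then δ − 1.960 = Φ⁻¹(0.8) = 0.842, giving δ = 2.802.
(For δ > 0 the lower-tail rejection region contributes negligibly to power, so the one-term inversion is standard.)
δ = d·√n ⇒ n = (δ/d)² = (2.802 / 0.6224)² = 20.26.
Rounding up, n = 21.

n = 21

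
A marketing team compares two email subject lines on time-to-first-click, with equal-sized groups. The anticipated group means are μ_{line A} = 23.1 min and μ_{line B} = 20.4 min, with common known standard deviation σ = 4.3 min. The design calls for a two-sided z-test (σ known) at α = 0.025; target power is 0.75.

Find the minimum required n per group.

n = 44 per group

Standardized effect: d = |μ_{line A} − μ_{line B}| / σ = |23.1 − 20.4| / 4.3 = 0.6279
For power 0.75 need Φ(δ − z_{0.0125}) = 0.75, so δ = z_{0.0125} + z_{0.25} = 2.241 + 0.674 = 2.916.
(For δ > 0 the lower-tail rejection region contributes negligibly to power, so the one-term inversion is standard.)
δ = d·√(n/2) ⇒ n = 2(δ/d)² = 2 × (2.916 / 0.6279)² = 43.13.
Round up to the next whole unit.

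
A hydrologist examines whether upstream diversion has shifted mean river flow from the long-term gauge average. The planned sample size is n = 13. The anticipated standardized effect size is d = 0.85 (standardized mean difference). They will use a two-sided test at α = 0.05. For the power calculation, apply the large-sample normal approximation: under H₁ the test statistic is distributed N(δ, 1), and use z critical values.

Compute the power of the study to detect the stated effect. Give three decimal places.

Power ≈ 0.865

Noncentrality parameter: δ = d·√n = 0.85 × √13 = 3.0647
Two-sided α = 0.05 → critical value z_{0.025} = 1.960.
Power = Φ(δ − 1.960) + Φ(−δ − 1.960) = Φ(1.105) + Φ(-5.025) = 0.8654 + 0.0000 = 0.8654.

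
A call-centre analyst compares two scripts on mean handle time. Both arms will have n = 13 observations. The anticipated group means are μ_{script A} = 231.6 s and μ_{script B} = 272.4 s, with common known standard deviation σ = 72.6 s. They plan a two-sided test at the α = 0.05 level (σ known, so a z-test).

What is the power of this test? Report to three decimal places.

Standardized effect: d = |μ_{script A} − μ_{script B}| / σ = |231.6 − 272.4| / 72.6 = 0.5620
Noncentrality parameter: δ = d·√(n/2) = 0.5620 × √(13/2) = 1.4328
Critical value for a two-sided test at α = 0.05: z_{α/2} = 1.960.
Power = Φ(δ − 1.960) + Φ(−δ − 1.960) = Φ(-0.527) + Φ(-3.393) = 0.2990 + 0.0003 = 0.2994.

Power ≈ 0.299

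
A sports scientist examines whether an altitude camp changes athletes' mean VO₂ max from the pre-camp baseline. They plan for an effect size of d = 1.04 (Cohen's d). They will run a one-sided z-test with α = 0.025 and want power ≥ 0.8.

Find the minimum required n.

For power 0.8 need Φ(δ − z_{0.025}) = 0.8, so δ = z_{0.025} + z_{0.20} = 1.960 + 0.842 = 2.802.
δ = d·√n ⇒ n = (δ/d)² = (2.802 / 1.04)² = 7.26.
Round up to the next whole unit.

n = 8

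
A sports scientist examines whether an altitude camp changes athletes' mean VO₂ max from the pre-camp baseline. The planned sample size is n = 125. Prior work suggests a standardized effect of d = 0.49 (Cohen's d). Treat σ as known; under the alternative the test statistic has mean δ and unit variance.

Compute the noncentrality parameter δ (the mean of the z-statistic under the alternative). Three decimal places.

The noncentrality parameter scales effect size by the design's sample-size factor: δ = d·√n = 0.49 × √125 = 5.4784

δ ≈ 5.478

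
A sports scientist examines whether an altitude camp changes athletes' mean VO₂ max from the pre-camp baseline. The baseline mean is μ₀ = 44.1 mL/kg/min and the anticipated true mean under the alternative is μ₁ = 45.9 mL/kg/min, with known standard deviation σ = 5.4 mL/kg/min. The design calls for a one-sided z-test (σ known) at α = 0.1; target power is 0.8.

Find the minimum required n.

n = 41

Standardized effect: d = |μ₁ − μ₀| / σ = |45.9 − 44.1| / 5.4 = 0.3333
Set Φ(δ − 1.282) = 0.8; then δ − 1.282 = Φ⁻¹(0.8) = 0.842, giving δ = 2.123.
δ = d·√n ⇒ n = (δ/d)² = (2.123 / 0.3333)² = 40.57.
Rounding up, n = 41.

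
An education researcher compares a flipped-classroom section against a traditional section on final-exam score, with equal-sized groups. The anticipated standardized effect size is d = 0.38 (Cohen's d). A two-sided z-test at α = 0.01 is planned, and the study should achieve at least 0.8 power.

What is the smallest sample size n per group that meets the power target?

For power 0.8 need Φ(δ − z_{0.005}) = 0.8, so δ = z_{0.005} + z_{0.20} = 2.576 + 0.842 = 3.417.
(The Φ(−δ − z_{α/2}) term is vanishingly small for δ > 0 and is dropped in the standard sample-size formula.)
δ = d·√(n/2) ⇒ n = 2(δ/d)² = 2 × (3.417 / 0.38)² = 161.76.
Rounding up, n = 162 per group.

n = 162 per group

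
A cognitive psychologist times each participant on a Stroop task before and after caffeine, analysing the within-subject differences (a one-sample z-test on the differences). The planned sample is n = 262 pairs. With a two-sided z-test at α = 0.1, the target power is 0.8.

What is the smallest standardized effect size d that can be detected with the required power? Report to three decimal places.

d ≈ 0.154

Required noncentrality: δ = z_{0.05} + z_{0.20} = 1.645 + 0.842 = 2.486.
(Lower-tail contribution to power is negligible for δ > 0.)
δ = d·√n ⇒ d = δ/√n = 2.486/√262 = 0.1536.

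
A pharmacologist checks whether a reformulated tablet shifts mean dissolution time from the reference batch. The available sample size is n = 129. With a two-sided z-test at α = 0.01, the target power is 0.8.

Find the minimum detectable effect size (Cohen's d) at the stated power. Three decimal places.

d ≈ 0.301

Required noncentrality: δ = z_{0.005} + z_{0.20} = 2.576 + 0.842 = 3.417.
(The second rejection-region term Φ(−δ − z_{α/2}) is negligible and dropped.)
δ = d·√n ⇒ d = δ/√n = 3.417/√129 = 0.3009.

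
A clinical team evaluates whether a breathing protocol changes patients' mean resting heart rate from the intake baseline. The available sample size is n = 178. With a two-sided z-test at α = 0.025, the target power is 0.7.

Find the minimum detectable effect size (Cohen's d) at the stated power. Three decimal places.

d ≈ 0.207

Required noncentrality: δ = z_{0.0125} + z_{0.30} = 2.241 + 0.524 = 2.766.
(Lower-tail contribution to power is negligible for δ > 0.)
δ = d·√n ⇒ d = δ/√n = 2.766/√178 = 0.2073.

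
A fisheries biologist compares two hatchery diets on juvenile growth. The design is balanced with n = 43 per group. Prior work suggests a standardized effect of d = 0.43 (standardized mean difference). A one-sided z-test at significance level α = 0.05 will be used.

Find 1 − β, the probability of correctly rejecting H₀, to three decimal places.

Noncentrality parameter: δ = d·√(n/2) = 0.43 × √(43/2) = 1.9938
One-sided α = 0.05 → critical value z_{0.05} = 1.645.
Power = Φ(δ − 1.645) = Φ(0.349) = 0.6364.

Power ≈ 0.636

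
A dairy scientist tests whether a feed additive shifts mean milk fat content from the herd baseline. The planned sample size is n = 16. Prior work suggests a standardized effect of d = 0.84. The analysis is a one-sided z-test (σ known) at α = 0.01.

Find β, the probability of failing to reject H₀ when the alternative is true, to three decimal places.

Noncentrality parameter: δ = d·√n = 0.84 × √16 = 3.3600
Critical value for a one-sided test at α = 0.01: z_α = 2.326.
Power = Φ(δ − 2.326) = Φ(1.034) = 0.8494.
Type II error: β = 1 − power = 1 − 0.8494 = 0.1506.

β ≈ 0.151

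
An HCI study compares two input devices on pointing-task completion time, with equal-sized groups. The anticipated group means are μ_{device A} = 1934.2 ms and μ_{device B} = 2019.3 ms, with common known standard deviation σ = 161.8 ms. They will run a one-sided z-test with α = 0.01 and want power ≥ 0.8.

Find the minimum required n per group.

Standardized effect: d = |μ_{device A} − μ_{device B}| / σ = |1934.2 − 2019.3| / 161.8 = 0.5260
For power 0.8 need Φ(δ − z_{0.01}) = 0.8, so δ = z_{0.01} + z_{0.20} = 2.326 + 0.842 = 3.168.
δ = d·√(n/2) ⇒ n = 2(δ/d)² = 2 × (3.168 / 0.5260)² = 72.56.
Rounding up, n = 73 per group.

n = 73 per group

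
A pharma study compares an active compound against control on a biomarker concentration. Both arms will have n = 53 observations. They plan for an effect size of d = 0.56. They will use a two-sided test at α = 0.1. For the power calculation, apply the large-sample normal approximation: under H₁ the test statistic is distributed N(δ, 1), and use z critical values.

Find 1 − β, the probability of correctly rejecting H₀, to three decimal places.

Power ≈ 0.892

Noncentrality parameter: δ = d·√(n/2) = 0.56 × √(53/2) = 2.8828
Two-sided α = 0.1 → critical value z_{0.05} = 1.645.
Power = Φ(δ − 1.645) + Φ(−δ − 1.645) = Φ(1.238) + Φ(-4.528) = 0.8921 + 0.0000 = 0.8921.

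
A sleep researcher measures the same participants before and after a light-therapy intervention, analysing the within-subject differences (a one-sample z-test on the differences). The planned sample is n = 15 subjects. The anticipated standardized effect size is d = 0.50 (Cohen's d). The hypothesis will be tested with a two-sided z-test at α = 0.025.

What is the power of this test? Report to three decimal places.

Power ≈ 0.380

Noncentrality parameter: δ = d·√n = 0.50 × √15 = 1.9365
Critical value for a two-sided test at α = 0.025: z_{α/2} = 2.241.
Power = Φ(δ − 2.241) + Φ(−δ − 2.241) = Φ(-0.305) + Φ(-4.178) = 0.3802 + 0.0000 = 0.3802.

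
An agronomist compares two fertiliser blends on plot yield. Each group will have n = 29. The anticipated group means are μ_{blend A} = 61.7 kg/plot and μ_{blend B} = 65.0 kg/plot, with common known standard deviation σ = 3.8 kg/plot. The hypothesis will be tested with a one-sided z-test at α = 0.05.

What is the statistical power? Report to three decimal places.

Standardized effect: d = |μ_{blend A} − μ_{blend B}| / σ = |61.7 − 65.0| / 3.8 = 0.8684
Noncentrality parameter: δ = d·√(n/2) = 0.8684 × √(29/2) = 3.3068
One-sided α = 0.05 → critical value z_{0.05} = 1.645.
Power = Φ(δ − 1.645) = Φ(1.662) = 0.9517.

Power ≈ 0.952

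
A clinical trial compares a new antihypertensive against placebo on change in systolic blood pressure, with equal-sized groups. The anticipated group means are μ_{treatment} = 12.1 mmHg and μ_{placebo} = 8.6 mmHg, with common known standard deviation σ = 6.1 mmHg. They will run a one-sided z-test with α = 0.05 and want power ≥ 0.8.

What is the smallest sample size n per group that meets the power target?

Standardized effect: d = |μ_{treatment} − μ_{placebo}| / σ = |12.1 − 8.6| / 6.1 = 0.5738
For power 0.8 need Φ(δ − z_{0.05}) = 0.8, so δ = z_{0.05} + z_{0.20} = 1.645 + 0.842 = 2.486.
δ = d·√(n/2) ⇒ n = 2(δ/d)² = 2 × (2.486 / 0.5738)² = 37.56.
Rounding up, n = 38 per group.

n = 38 per group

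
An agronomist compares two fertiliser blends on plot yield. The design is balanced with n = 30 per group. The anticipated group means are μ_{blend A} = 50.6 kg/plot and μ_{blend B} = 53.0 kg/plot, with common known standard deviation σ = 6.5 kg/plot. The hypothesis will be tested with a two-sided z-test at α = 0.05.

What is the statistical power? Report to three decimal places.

Standardized effect: d = |μ_{blend A} − μ_{blend B}| / σ = |50.6 − 53.0| / 6.5 = 0.3692
Noncentrality parameter: δ = d·√(n/2) = 0.3692 × √(30/2) = 1.4300
Critical value for a two-sided test at α = 0.05: z_{α/2} = 1.960.
Power = Φ(δ − 1.960) + Φ(−δ − 1.960) = Φ(-0.530) + Φ(-3.390) = 0.2981 + 0.0003 = 0.2984.

Power ≈ 0.298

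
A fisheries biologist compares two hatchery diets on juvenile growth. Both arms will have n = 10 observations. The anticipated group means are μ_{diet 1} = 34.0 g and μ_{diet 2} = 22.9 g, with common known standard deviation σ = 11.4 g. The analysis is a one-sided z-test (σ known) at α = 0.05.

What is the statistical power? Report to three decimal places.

Standardized effect: d = |μ_{diet 1} − μ_{diet 2}| / σ = |34.0 − 22.9| / 11.4 = 0.9737
Noncentrality parameter: λ = d·√(n/2) = 0.9737 × √(10/2) = 2.1772
One-sided α = 0.05 → critical value z_{0.05} = 1.645.
Power = P(Z > 1.645 − λ) = Φ(0.532) = 0.7028.

Power ≈ 0.703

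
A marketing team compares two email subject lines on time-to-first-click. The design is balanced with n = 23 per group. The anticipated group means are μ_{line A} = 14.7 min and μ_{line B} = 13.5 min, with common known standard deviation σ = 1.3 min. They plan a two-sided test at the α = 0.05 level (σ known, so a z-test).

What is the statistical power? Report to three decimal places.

Standardized effect: d = |μ_{line A} − μ_{line B}| / σ = |14.7 − 13.5| / 1.3 = 0.9231
Noncentrality parameter: δ = d·√(n/2) = 0.9231 × √(23/2) = 3.1303
Critical value for a two-sided test at α = 0.05: z_{α/2} = 1.960.
Power = Φ(δ − 1.960) + Φ(−δ − 1.960) = Φ(1.170) + Φ(-5.090) = 0.8791 + 0.0000 = 0.8791.

Power ≈ 0.879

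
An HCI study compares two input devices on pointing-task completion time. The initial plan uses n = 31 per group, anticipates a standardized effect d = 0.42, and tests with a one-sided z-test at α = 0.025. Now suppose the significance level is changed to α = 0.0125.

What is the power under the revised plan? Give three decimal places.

δ = d·√(n/2) = 0.42 × √(31/2) = 1.6535 (unchanged). New critical value: z_{0.0125} = 2.241.
Revised power = Φ(δ − 2.241) = Φ(-0.588) = 0.2783.

Power ≈ 0.278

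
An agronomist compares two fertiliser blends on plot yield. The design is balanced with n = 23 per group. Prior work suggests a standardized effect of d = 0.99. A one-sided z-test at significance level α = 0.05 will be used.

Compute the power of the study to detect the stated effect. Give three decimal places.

Power ≈ 0.957

Noncentrality parameter: δ = d·√(n/2) = 0.99 × √(23/2) = 3.3573
One-sided α = 0.05 → critical value z_{0.05} = 1.645.
Power = P(Z > 1.645 − δ) = Φ(1.712) = 0.9566.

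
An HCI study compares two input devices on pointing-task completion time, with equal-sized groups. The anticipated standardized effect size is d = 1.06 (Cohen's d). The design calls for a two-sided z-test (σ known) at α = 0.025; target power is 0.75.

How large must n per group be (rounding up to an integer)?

Set Φ(δ − 2.241) = 0.75; then δ − 2.241 = Φ⁻¹(0.75) = 0.674, giving δ = 2.916.
(Ignoring the negligible lower-tail rejection probability gives the usual closed-form inversion.)
δ = d·√(n/2) ⇒ n = 2(δ/d)² = 2 × (2.916 / 1.06)² = 15.13.
Rounding up, n = 16 per group.

n = 16 per group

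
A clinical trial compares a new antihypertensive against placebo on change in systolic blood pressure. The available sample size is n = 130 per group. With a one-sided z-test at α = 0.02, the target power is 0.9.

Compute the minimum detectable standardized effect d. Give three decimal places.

d ≈ 0.414

Need Φ(δ − 2.054) = 0.9, so δ = 2.054 + 1.282 = 3.335.
δ = d·√(n/2) ⇒ d = δ/√(n/2) = 3.335/√(130/2) = 0.4137.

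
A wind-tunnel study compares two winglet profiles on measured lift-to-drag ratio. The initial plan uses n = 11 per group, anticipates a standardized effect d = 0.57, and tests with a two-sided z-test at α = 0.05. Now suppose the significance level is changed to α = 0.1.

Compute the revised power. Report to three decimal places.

Power ≈ 0.380

δ = d·√(n/2) = 0.57 × √(11/2) = 1.3368 (unchanged). New critical value: z_{0.05} = 1.645.
Revised power = Φ(δ − 1.645) + Φ(−δ − 1.645) = Φ(-0.308) + Φ(-2.982) = 0.3790 + 0.0014 = 0.3804.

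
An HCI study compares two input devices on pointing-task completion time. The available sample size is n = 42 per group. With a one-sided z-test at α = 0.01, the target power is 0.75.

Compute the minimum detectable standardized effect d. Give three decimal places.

Need Φ(δ − 2.326) = 0.75, so δ = 2.326 + 0.674 = 3.001.
δ = d·√(n/2) ⇒ d = δ/√(n/2) = 3.001/√(42/2) = 0.6548.

d ≈ 0.655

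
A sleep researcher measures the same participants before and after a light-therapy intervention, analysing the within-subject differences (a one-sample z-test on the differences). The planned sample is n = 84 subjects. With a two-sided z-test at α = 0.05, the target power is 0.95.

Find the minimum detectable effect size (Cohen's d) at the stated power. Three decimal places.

d ≈ 0.393

Required noncentrality: δ = z_{0.025} + z_{0.05} = 1.960 + 1.645 = 3.605.
(Lower-tail contribution to power is negligible for δ > 0.)
δ = d·√n ⇒ d = δ/√n = 3.605/√84 = 0.3933.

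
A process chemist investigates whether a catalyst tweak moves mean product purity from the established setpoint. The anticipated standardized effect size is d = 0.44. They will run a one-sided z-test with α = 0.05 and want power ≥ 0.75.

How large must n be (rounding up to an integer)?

Set Φ(δ − 1.645) = 0.75; then δ − 1.645 = Φ⁻¹(0.75) = 0.674, giving δ = 2.319.
δ = d·√n ⇒ n = (δ/d)² = (2.319 / 0.44)² = 27.79.
Rounding up, n = 28.

n = 28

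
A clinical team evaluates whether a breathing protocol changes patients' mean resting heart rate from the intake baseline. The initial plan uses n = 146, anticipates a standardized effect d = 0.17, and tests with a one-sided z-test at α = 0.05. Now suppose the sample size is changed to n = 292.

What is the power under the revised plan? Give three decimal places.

With n = 292: δ = d·√n = 0.17 × √292 = 2.9050. Critical value z_{0.05} = 1.645.
Revised power = P(Z > 1.645 − δ) = Φ(1.260) = 0.8962.

Power ≈ 0.896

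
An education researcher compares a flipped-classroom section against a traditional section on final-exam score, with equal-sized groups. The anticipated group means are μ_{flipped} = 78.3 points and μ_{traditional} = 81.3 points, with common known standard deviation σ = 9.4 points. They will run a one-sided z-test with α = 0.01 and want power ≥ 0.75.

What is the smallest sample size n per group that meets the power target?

n = 177 per group

Standardized effect: d = |μ_{flipped} − μ_{traditional}| / σ = |78.3 − 81.3| / 9.4 = 0.3191
Set Φ(δ − 2.326) = 0.75; then δ − 2.326 = Φ⁻¹(0.75) = 0.674, giving δ = 3.001.
δ = d·√(n/2) ⇒ n = 2(δ/d)² = 2 × (3.001 / 0.3191)² = 176.82.
Rounding up, n = 177 per group.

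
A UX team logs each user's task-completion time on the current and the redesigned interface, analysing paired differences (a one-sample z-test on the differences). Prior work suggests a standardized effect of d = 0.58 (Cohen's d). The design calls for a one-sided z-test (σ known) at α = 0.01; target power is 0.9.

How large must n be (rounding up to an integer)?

Set Φ(δ − 2.326) = 0.9; then δ − 2.326 = Φ⁻¹(0.9) = 1.282, giving δ = 3.608.
δ = d·√n ⇒ n = (δ/d)² = (3.608 / 0.58)² = 38.69.
Rounding up, n = 39.

n = 39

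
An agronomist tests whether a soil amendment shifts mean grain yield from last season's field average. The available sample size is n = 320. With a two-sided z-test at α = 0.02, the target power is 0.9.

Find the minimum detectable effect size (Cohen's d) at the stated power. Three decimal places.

d ≈ 0.202

Required noncentrality: δ = z_{0.01} + z_{0.10} = 2.326 + 1.282 = 3.608.
(Lower-tail contribution to power is negligible for δ > 0.)
δ = d·√n ⇒ d = δ/√n = 3.608/√320 = 0.2017.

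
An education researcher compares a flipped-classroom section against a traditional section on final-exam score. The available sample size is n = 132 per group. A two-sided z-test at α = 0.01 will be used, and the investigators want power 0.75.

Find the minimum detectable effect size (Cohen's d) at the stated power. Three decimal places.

Need Φ(δ − 2.576) = 0.75, so δ = 2.576 + 0.674 = 3.250.
(Lower-tail contribution to power is negligible for δ > 0.)
δ = d·√(n/2) ⇒ d = δ/√(n/2) = 3.250/√(132/2) = 0.4001.

d ≈ 0.400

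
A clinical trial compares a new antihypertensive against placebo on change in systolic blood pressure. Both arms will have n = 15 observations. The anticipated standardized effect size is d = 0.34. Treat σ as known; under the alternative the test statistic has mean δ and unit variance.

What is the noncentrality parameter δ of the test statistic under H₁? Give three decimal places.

δ ≈ 0.931

δ = d·√(n/2) = 0.34 × √(15/2) = 0.9311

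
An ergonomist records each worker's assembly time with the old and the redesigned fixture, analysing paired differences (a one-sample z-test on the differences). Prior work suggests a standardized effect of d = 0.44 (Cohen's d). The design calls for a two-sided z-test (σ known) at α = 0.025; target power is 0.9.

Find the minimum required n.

n = 65

Set Φ(δ − 2.241) = 0.9; then δ − 2.241 = Φ⁻¹(0.9) = 1.282, giving δ = 3.523.
(Ignoring the negligible lower-tail rejection probability gives the usual closed-form inversion.)
δ = d·√n ⇒ n = (δ/d)² = (3.523 / 0.44)² = 64.11.
Rounding up, n = 65.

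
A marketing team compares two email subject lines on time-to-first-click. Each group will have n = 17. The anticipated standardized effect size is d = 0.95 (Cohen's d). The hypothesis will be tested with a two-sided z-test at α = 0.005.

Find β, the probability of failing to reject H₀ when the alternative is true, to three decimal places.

Noncentrality parameter: λ = d·√(n/2) = 0.95 × √(17/2) = 2.7697
Two-sided α = 0.005 → critical value z_{0.0025} = 2.807.
Power = Φ(λ − 2.807) + Φ(−λ − 2.807) = Φ(-0.037) + Φ(-5.577) = 0.4851 + 0.0000 = 0.4851.
Type II error: β = 1 − power = 1 − 0.4851 = 0.5149.

β ≈ 0.515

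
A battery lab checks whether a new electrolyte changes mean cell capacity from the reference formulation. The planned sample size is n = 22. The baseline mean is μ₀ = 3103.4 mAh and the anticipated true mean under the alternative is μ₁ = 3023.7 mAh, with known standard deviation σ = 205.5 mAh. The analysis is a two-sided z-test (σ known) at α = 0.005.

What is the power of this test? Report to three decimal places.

Standardized effect: d = |μ₁ − μ₀| / σ = |3023.7 − 3103.4| / 205.5 = 0.3878
Noncentrality parameter: δ = d·√n = 0.3878 × √22 = 1.8191
Two-sided α = 0.005 → critical value z_{0.0025} = 2.807.
Power = Φ(δ − 2.807) + Φ(−δ − 2.807) = Φ(-0.988) + Φ(-4.626) = 0.1616 + 0.0000 = 0.1616.

Power ≈ 0.162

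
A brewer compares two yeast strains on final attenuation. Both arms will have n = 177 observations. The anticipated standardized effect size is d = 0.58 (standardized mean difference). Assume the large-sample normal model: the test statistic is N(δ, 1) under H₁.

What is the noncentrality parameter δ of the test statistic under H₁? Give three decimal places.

δ ≈ 5.456

δ = d·√(n/2) = 0.58 × √(177/2) = 5.4563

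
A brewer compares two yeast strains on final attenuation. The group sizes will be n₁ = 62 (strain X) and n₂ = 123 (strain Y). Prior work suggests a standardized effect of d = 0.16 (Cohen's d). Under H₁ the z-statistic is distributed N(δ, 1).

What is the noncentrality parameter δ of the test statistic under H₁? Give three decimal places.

δ ≈ 1.027

δ = d / √(1/n₁ + 1/n₂) = 0.16 / √(1/62 + 1/123) = 1.0273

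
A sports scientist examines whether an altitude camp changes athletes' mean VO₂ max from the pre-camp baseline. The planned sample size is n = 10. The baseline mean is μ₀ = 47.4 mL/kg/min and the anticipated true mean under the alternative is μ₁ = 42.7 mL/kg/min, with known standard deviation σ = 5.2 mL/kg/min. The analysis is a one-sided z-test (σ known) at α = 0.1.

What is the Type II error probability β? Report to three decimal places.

β ≈ 0.057

Standardized effect: d = |μ₁ − μ₀| / σ = |42.7 − 47.4| / 5.2 = 0.9038
Noncentrality parameter: δ = d·√n = 0.9038 × √10 = 2.8582
Critical value for a one-sided test at α = 0.1: z_α = 1.282.
Power = Φ(δ − 1.282) = Φ(1.577) = 0.9426.
Type II error: β = 1 − power = 1 − 0.9426 = 0.0574.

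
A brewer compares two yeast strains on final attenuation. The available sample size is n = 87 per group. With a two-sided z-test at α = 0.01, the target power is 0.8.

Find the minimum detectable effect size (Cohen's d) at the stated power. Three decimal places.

d ≈ 0.518

Need Φ(δ − 2.576) = 0.8, so δ = 2.576 + 0.842 = 3.417.
(Lower-tail contribution to power is negligible for δ > 0.)
δ = d·√(n/2) ⇒ d = δ/√(n/2) = 3.417/√(87/2) = 0.5182.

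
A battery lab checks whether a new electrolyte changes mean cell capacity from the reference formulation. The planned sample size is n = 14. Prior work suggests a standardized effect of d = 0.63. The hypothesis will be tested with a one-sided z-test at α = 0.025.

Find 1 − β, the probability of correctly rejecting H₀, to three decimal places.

Power ≈ 0.654

Noncentrality parameter: δ = d·√n = 0.63 × √14 = 2.3572
One-sided α = 0.025 → critical value z_{0.025} = 1.960.
Power = Φ(δ − 1.960) = Φ(0.397) = 0.6544.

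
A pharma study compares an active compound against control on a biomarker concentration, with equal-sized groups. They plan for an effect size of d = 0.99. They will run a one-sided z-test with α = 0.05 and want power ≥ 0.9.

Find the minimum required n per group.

n = 18 per group

Set Φ(δ − 1.645) = 0.9; then δ − 1.645 = Φ⁻¹(0.9) = 1.282, giving δ = 2.926.
δ = d·√(n/2) ⇒ n = 2(δ/d)² = 2 × (2.926 / 0.99)² = 17.48.
Rounding up, n = 18 per group.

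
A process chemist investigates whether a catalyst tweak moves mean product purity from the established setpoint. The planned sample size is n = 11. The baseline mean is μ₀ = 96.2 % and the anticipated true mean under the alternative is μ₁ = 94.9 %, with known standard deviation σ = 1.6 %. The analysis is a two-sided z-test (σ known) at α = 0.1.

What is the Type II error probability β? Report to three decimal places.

Standardized effect: d = |μ₁ − μ₀| / σ = |94.9 − 96.2| / 1.6 = 0.8125
Noncentrality parameter: δ = d·√n = 0.8125 × √11 = 2.6948
Critical value for a two-sided test at α = 0.1: z_{α/2} = 1.645.
Power = Φ(δ − 1.645) + Φ(−δ − 1.645) = Φ(1.050) + Φ(-4.340) = 0.8531 + 0.0000 = 0.8531.
Type II error: β = 1 − power = 1 − 0.8531 = 0.1469.

β ≈ 0.147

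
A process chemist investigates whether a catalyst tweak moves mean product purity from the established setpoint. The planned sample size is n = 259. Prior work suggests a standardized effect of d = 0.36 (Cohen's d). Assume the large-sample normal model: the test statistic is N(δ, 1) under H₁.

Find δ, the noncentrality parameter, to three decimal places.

The noncentrality parameter scales effect size by the design's sample-size factor: δ = d·√n = 0.36 × √259 = 5.7937

δ ≈ 5.794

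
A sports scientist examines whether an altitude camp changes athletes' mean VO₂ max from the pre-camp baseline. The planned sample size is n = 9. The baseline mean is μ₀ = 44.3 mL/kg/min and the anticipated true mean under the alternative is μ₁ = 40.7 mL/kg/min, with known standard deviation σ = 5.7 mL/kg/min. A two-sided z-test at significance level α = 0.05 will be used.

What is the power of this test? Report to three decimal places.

Power ≈ 0.474

Standardized effect: d = |μ₁ − μ₀| / σ = |40.7 − 44.3| / 5.7 = 0.6316
Noncentrality parameter: δ = d·√n = 0.6316 × √9 = 1.8947
Critical value for a two-sided test at α = 0.05: z_{α/2} = 1.960.
Power = Φ(δ − 1.960) + Φ(−δ − 1.960) = Φ(-0.065) + Φ(-3.855) = 0.4740 + 0.0001 = 0.4741.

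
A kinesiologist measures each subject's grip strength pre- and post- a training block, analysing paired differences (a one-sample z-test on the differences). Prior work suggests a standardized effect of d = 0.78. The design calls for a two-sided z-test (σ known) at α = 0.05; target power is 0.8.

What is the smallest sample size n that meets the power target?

For power 0.8 need Φ(δ − z_{0.025}) = 0.8, so δ = z_{0.025} + z_{0.20} = 1.960 + 0.842 = 2.802.
(Ignoring the negligible lower-tail rejection probability gives the usual closed-form inversion.)
δ = d·√n ⇒ n = (δ/d)² = (2.802 / 0.78)² = 12.90.
Rounding up, n = 13.

n = 13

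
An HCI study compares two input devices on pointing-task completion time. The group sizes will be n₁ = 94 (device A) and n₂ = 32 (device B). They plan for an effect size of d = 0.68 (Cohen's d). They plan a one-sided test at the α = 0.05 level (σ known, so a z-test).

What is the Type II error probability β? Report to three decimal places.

Noncentrality parameter: δ = d / √(1/n₁ + 1/n₂) = 0.68 / √(1/94 + 1/32) = 3.3225
Critical value for a one-sided test at α = 0.05: z_α = 1.645.
Power = Φ(δ − 1.645) = Φ(1.678) = 0.9533.
Type II error: β = 1 − power = 1 − 0.9533 = 0.0467.

β ≈ 0.047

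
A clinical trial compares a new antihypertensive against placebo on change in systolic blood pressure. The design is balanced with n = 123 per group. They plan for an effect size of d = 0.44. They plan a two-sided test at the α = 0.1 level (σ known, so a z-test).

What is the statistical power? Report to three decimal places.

Noncentrality parameter: δ = d·√(n/2) = 0.44 × √(123/2) = 3.4506
Critical value for a two-sided test at α = 0.1: z_{α/2} = 1.645.
Power = Φ(δ − 1.645) + Φ(−δ − 1.645) = Φ(1.806) + Φ(-5.095) = 0.9645 + 0.0000 = 0.9645.

Power ≈ 0.965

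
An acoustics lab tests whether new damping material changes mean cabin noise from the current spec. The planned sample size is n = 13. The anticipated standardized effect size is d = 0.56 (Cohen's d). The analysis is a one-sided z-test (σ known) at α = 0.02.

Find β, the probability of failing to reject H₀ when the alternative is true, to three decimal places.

β ≈ 0.514

Noncentrality parameter: δ = d·√n = 0.56 × √13 = 2.0191
Critical value for a one-sided test at α = 0.02: z_α = 2.054.
Power = P(Z > 2.054 − δ) = Φ(-0.035) = 0.4862.
Type II error: β = 1 − power = 1 − 0.4862 = 0.5138.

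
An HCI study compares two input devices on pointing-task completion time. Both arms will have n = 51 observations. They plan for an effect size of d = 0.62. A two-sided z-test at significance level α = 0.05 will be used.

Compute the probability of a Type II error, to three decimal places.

β ≈ 0.121

Noncentrality parameter: δ = d·√(n/2) = 0.62 × √(51/2) = 3.1308
Two-sided α = 0.05 → critical value z_{0.025} = 1.960.
Power = Φ(δ − 1.960) + Φ(−δ − 1.960) = Φ(1.171) + Φ(-5.091) = 0.8792 + 0.0000 = 0.8792.
Type II error: β = 1 − power = 1 − 0.8792 = 0.1208.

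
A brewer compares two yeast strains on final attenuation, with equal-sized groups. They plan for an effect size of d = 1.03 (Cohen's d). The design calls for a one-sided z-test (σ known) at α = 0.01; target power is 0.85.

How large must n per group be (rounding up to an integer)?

Set Φ(δ − 2.326) = 0.85; then δ − 2.326 = Φ⁻¹(0.85) = 1.036, giving δ = 3.363.
δ = d·√(n/2) ⇒ n = 2(δ/d)² = 2 × (3.363 / 1.03)² = 21.32.
Rounding up, n = 22 per group.

n = 22 per group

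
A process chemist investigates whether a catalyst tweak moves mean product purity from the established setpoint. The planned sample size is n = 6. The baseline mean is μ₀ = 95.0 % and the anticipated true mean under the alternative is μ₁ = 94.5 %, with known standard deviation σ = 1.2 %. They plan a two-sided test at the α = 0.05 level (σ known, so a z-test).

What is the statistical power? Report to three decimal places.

Standardized effect: d = |μ₁ − μ₀| / σ = |94.5 − 95.0| / 1.2 = 0.4167
Noncentrality parameter: δ = d·√n = 0.4167 × √6 = 1.0206
Critical value for a two-sided test at α = 0.05: z_{α/2} = 1.960.
Power = Φ(δ − 1.960) + Φ(−δ − 1.960) = Φ(-0.939) + Φ(-2.981) = 0.1738 + 0.0014 = 0.1752.

Power ≈ 0.175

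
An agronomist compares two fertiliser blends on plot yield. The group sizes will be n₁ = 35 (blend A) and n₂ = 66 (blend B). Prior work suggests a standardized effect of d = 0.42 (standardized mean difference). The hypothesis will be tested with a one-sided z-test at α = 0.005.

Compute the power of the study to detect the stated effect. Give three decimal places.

Power ≈ 0.285

Noncentrality parameter: δ = d / √(1/n₁ + 1/n₂) = 0.42 / √(1/35 + 1/66) = 2.0086
One-sided α = 0.005 → critical value z_{0.005} = 2.576.
Power = P(Z > 2.576 − δ) = Φ(-0.567) = 0.2853.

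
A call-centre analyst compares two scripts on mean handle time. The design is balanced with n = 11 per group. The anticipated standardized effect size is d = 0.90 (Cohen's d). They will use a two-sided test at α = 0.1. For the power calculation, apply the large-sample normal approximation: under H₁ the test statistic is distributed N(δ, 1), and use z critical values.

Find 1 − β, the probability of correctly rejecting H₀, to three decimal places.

Power ≈ 0.679

Noncentrality parameter: δ = d·√(n/2) = 0.90 × √(11/2) = 2.1107
Two-sided α = 0.1 → critical value z_{0.05} = 1.645.
Power = Φ(δ − 1.645) + Φ(−δ − 1.645) = Φ(0.466) + Φ(-3.756) = 0.6793 + 0.0001 = 0.6794.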